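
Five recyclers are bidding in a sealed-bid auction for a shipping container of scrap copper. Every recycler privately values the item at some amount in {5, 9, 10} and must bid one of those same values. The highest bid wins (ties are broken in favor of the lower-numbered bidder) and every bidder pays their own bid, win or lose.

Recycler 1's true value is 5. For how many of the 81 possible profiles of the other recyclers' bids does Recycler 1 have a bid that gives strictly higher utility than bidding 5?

Others bid (5, 5, 5, 9): truth gives -5; bid 9 gives -4 > -5. Violating.
Others bid (5, 5, 9, 5): truth gives -5; bid 9 gives -4 > -5. Violating.
Others bid (5, 5, 9, 9): truth gives -5; bid 9 gives -4 > -5. Violating.
Others bid (5, 9, 5, 5): truth gives -5; bid 9 gives -4 > -5. Violating.
Others bid (5, 5, 5, 5): truth gives 0; no alternative beats it.
Others bid (5, 5, 5, 10): truth gives -5; no alternative beats it.
(Checking all 81 profiles: 15 have a profitable deviation, 66 do not.)

15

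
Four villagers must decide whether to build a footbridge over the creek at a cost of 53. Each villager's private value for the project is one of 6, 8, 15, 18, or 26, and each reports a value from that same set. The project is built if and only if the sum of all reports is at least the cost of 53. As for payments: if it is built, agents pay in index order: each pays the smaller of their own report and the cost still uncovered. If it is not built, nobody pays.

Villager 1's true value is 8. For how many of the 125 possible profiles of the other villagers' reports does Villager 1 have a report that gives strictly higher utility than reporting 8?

56

Others report (6, 15, 26): truth gives 0; report 6 gives 2 > 0. Violating.
Others report (6, 18, 26): truth gives 0; report 6 gives 2 > 0. Violating.
Others report (6, 26, 15): truth gives 0; report 6 gives 2 > 0. Violating.
Others report (6, 26, 18): truth gives 0; report 6 gives 2 > 0. Violating.
Others report (6, 6, 6): truth gives 0; no alternative beats it.
Others report (6, 6, 8): truth gives 0; no alternative beats it.
(Checking all 125 profiles: 56 have a profitable deviation, 69 do not.)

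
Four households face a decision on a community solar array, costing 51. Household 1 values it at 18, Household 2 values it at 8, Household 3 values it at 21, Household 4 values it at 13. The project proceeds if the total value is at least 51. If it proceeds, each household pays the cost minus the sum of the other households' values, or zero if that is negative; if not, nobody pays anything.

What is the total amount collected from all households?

Total value 60 ≥ cost 51, so it is built.
Household 1: others sum to 42; max(0, 51 - 42) = 9.
Household 2: others sum to 52; max(0, 51 - 52) = 0.
Household 3: others sum to 39; max(0, 51 - 39) = 12.
Household 4: others sum to 47; max(0, 51 - 47) = 4.
Total collected = 9 + 0 + 12 + 4 = 25.

25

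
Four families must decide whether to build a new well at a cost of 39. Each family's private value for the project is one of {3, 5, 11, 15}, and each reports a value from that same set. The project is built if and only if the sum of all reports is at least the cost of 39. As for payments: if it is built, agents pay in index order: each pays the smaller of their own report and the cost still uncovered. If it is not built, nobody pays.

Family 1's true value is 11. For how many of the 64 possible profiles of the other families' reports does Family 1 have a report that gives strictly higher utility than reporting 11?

Others report (5, 15, 15): truth gives 0; report 5 gives 6 > 0. Violating.
Others report (11, 11, 15): truth gives 0; report 3 gives 8 > 0. Violating.
Others report (11, 15, 11): truth gives 0; report 3 gives 8 > 0. Violating.
Others report (11, 15, 15): truth gives 0; report 3 gives 8 > 0. Violating.
Others report (3, 3, 3): truth gives 0; no alternative beats it.
Others report (3, 3, 5): truth gives 0; no alternative beats it.
(Checking all 64 profiles: 10 have a profitable deviation, 54 do not.)

10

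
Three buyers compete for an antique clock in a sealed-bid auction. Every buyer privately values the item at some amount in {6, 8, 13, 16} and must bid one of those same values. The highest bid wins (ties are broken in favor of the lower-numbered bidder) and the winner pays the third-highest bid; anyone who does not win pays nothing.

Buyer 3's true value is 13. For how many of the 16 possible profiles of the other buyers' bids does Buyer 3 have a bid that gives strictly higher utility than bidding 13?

4

Others bid (6, 13): truth gives 0; bid 16 gives 7 > 0. Violating.
Others bid (8, 13): truth gives 0; bid 16 gives 5 > 0. Violating.
Others bid (13, 6): truth gives 0; bid 16 gives 7 > 0. Violating.
Others bid (13, 8): truth gives 0; bid 16 gives 5 > 0. Violating.
Others bid (6, 6): truth gives 7; no alternative beats it.
Others bid (6, 8): truth gives 7; no alternative beats it.
(Checking all 16 profiles: 4 have a profitable deviation, 12 do not.)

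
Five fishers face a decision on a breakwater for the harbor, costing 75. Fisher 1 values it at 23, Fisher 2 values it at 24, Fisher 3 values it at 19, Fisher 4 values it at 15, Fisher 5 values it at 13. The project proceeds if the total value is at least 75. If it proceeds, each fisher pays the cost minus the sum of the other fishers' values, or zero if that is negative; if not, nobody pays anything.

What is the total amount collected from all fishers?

9

Total value 94 ≥ cost 75, so it is built.
Fisher 1: others sum to 71; max(0, 75 - 71) = 4.
Fisher 2: others sum to 70; max(0, 75 - 70) = 5.
Fisher 3: others sum to 75; max(0, 75 - 75) = 0.
Fisher 4: others sum to 79; max(0, 75 - 79) = 0.
Fisher 5: others sum to 81; max(0, 75 - 81) = 0.
Total collected = 4 + 5 + 0 + 0 + 0 = 9.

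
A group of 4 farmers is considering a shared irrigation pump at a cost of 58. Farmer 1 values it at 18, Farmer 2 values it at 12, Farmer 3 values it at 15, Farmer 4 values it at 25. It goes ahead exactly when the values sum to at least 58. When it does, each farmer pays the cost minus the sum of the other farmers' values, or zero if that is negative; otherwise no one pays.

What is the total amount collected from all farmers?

Total value 70 ≥ cost 58, so it is built.
Farmer 1: others sum to 52; max(0, 58 - 52) = 6.
Farmer 2: others sum to 58; max(0, 58 - 58) = 0.
Farmer 3: others sum to 55; max(0, 58 - 55) = 3.
Farmer 4: others sum to 45; max(0, 58 - 45) = 13.
Total collected = 6 + 0 + 3 + 13 = 22.

22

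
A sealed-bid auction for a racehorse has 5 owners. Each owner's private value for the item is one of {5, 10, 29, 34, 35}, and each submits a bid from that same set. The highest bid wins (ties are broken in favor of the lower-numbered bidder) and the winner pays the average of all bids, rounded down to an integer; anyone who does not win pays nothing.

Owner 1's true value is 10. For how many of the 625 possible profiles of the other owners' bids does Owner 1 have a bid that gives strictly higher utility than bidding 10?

Others bid (5, 5, 5, 5): truth gives 4; bid 5 gives 5 > 4. Violating.
Others bid (5, 5, 5, 10): truth gives 3; no alternative beats it.
Others bid (5, 5, 5, 29): truth gives 0; no alternative beats it.
(Checking all 625 profiles: 1 has a profitable deviation, 624 do not.)

1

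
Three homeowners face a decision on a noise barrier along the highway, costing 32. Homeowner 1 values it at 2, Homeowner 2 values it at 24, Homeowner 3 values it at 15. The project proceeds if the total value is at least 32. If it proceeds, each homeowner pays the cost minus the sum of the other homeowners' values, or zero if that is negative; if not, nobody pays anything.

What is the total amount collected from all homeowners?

Total value 41 ≥ cost 32, so it is built.
Homeowner 1: others sum to 39; max(0, 32 - 39) = 0.
Homeowner 2: others sum to 17; max(0, 32 - 17) = 15.
Homeowner 3: others sum to 26; max(0, 32 - 26) = 6.
Total collected = 0 + 15 + 6 = 21.

21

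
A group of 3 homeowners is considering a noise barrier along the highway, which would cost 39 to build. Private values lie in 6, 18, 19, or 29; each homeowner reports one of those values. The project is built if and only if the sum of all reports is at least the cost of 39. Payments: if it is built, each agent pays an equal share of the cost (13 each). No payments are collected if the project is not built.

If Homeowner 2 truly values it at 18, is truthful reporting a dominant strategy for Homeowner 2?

Consider the case where Homeowner 1 reports 6 and Homeowner 3 reports 6.
Truthful report 18: project not built, utility 0.
Report 29 instead: project built, pays 13, utility 18 - 13 = 5.
Since 5 > 0, reporting 29 is strictly better here, so truthful reporting is not dominant.

No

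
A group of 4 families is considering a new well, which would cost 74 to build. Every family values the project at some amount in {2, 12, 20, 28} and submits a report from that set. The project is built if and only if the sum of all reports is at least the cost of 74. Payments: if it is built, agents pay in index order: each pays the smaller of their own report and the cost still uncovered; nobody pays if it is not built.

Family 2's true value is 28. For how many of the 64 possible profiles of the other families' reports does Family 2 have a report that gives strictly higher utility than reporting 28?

Others report (2, 28, 28): truth gives 0; report 20 gives 8 > 0. Violating.
Others report (12, 20, 28): truth gives 0; report 20 gives 8 > 0. Violating.
Others report (12, 28, 20): truth gives 0; report 20 gives 8 > 0. Violating.
Others report (12, 28, 28): truth gives 0; report 12 gives 16 > 0. Violating.
Others report (2, 2, 2): truth gives 0; no alternative beats it.
Others report (2, 2, 12): truth gives 0; no alternative beats it.
(Checking all 64 profiles: 20 have a profitable deviation, 44 do not.)

20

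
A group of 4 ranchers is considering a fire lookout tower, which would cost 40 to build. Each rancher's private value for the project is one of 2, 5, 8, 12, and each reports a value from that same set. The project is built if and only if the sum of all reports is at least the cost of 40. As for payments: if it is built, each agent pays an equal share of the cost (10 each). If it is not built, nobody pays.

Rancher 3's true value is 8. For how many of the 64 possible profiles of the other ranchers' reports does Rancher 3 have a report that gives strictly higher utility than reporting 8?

4

Others report (8, 12, 12): truth gives -2; report 2 gives 0 > -2. Violating.
Others report (12, 8, 12): truth gives -2; report 2 gives 0 > -2. Violating.
Others report (12, 12, 8): truth gives -2; report 2 gives 0 > -2. Violating.
Others report (12, 12, 12): truth gives -2; report 2 gives 0 > -2. Violating.
Others report (2, 2, 2): truth gives 0; no alternative beats it.
Others report (2, 2, 5): truth gives 0; no alternative beats it.
(Checking all 64 profiles: 4 have a profitable deviation, 60 do not.)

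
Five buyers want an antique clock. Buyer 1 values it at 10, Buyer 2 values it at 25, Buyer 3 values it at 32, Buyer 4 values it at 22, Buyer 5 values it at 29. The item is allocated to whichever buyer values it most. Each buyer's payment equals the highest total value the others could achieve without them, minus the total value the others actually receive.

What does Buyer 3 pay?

Buyer 3 has the highest value and receives the item.
Without Buyer 3, the item would go to the next-highest value, 29, so the others could achieve 29.
With Buyer 3 present and winning, the others receive nothing, so their total is 0.
Payment = 29 - 0 = 29.

29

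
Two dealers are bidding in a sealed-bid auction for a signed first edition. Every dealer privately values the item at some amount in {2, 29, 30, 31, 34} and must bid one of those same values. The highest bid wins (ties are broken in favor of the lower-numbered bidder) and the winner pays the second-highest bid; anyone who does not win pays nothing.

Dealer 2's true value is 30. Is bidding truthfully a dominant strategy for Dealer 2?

Yes

Check each profile of the others' bids and compare truth against every alternative bid.
Others bid (2): truth gives 28, best alternative gives 28.
Others bid (29): truth gives 1, best alternative gives 1.
Others bid (30): truth gives 0, best alternative gives 0.
Others bid (31): truth gives 0, best alternative gives 0.
Others bid (34): truth gives 0, best alternative gives 0.
In every case the truthful bid is at least as good as any alternative, so it is a dominant strategy.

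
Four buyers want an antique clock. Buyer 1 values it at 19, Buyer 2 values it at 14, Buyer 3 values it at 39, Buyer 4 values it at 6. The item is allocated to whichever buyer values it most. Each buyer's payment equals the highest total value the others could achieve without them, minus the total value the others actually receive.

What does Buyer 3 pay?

Buyer 3 has the highest value and receives the item.
Without Buyer 3, the item would go to the next-highest value, 19, so the others could achieve 19.
With Buyer 3 present and winning, the others receive nothing, so their total is 0.
Payment = 19 - 0 = 19.

19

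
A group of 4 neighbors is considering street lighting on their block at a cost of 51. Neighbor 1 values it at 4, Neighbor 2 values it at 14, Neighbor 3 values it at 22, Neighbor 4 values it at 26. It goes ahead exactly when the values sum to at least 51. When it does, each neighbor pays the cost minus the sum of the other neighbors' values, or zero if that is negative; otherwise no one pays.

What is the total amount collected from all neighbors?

18

Total value 66 ≥ cost 51, so it is built.
Neighbor 1: others sum to 62; max(0, 51 - 62) = 0.
Neighbor 2: others sum to 52; max(0, 51 - 52) = 0.
Neighbor 3: others sum to 44; max(0, 51 - 44) = 7.
Neighbor 4: others sum to 40; max(0, 51 - 40) = 11.
Total collected = 0 + 0 + 7 + 11 = 18.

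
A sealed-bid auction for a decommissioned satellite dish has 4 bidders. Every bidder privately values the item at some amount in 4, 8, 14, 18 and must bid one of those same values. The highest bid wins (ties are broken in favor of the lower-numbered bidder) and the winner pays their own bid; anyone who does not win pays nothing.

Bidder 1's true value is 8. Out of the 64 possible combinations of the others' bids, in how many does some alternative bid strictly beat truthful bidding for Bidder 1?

Others bid (4, 4, 4): truth gives 0; bid 4 gives 4 > 0. Violating.
Others bid (4, 4, 8): truth gives 0; no alternative beats it.
Others bid (4, 4, 14): truth gives 0; no alternative beats it.
(Checking all 64 profiles: 1 has a profitable deviation, 63 do not.)

1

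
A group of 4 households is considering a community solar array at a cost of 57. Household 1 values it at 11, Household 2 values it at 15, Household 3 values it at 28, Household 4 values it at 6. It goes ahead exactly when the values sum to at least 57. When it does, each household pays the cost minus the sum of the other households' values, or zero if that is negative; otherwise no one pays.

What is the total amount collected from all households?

Total value 60 ≥ cost 57, so it is built.
Household 1: others sum to 49; max(0, 57 - 49) = 8.
Household 2: others sum to 45; max(0, 57 - 45) = 12.
Household 3: others sum to 32; max(0, 57 - 32) = 25.
Household 4: others sum to 54; max(0, 57 - 54) = 3.
Total collected = 8 + 12 + 25 + 3 = 48.

48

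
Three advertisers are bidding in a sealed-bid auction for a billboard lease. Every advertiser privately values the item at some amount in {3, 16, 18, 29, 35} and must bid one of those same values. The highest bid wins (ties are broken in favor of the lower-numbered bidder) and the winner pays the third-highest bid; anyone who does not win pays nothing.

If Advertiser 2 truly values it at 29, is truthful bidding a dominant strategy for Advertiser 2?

No

Consider the case where Advertiser 1 bids 3 and Advertiser 3 bids 35.
Truthful bid 29: loses, pays 0, utility 0.
Bid 35 instead: wins, pays 3, utility 29 - 3 = 26.
Since 26 > 0, bidding 35 is strictly better here, so truthful bidding is not dominant.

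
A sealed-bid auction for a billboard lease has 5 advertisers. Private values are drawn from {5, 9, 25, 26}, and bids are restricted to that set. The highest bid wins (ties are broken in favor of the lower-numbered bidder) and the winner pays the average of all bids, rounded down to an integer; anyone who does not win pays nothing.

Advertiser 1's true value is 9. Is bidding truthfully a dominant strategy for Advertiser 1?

Check each profile of the others' bids and compare truth against every alternative bid.
Others bid (5, 5, 5, 9): truth gives 3, best alternative gives 0.
Others bid (5, 5, 9, 5): truth gives 3, best alternative gives 0.
Others bid (5, 9, 5, 5): truth gives 3, best alternative gives 0.
Others bid (9, 5, 5, 5): truth gives 3, best alternative gives 0.
Others bid (5, 5, 9, 9): truth gives 2, best alternative gives 0.
Others bid (5, 9, 5, 9): truth gives 2, best alternative gives 0.
(Remaining 250 profiles checked similarly; truth is weakly best in each.)
In every case the truthful bid is at least as good as any alternative, so it is a dominant strategy.

Yes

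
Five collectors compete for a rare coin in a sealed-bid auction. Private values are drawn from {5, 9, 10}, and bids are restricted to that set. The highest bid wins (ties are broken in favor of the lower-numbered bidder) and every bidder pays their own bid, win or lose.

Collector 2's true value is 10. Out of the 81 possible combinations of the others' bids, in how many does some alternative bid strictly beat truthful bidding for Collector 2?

Others bid (5, 5, 5, 5): truth gives 0; bid 9 gives 1 > 0. Violating.
Others bid (5, 5, 5, 9): truth gives 0; bid 9 gives 1 > 0. Violating.
Others bid (5, 5, 9, 5): truth gives 0; bid 9 gives 1 > 0. Violating.
Others bid (5, 5, 9, 9): truth gives 0; bid 9 gives 1 > 0. Violating.
Others bid (5, 5, 5, 10): truth gives 0; no alternative beats it.
Others bid (5, 5, 9, 10): truth gives 0; no alternative beats it.
(Checking all 81 profiles: 35 have a profitable deviation, 46 do not.)

35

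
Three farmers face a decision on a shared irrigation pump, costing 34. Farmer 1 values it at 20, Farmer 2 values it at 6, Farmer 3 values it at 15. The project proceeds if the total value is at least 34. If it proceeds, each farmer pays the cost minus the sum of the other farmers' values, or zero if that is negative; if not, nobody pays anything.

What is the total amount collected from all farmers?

Total value 41 ≥ cost 34, so it is built.
Farmer 1: others sum to 21; max(0, 34 - 21) = 13.
Farmer 2: others sum to 35; max(0, 34 - 35) = 0.
Farmer 3: others sum to 26; max(0, 34 - 26) = 8.
Total collected = 13 + 0 + 8 = 21.

21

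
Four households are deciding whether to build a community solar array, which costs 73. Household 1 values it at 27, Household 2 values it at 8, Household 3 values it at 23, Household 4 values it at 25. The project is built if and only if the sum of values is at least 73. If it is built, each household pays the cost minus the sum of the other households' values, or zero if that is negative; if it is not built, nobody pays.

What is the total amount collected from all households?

Total value 83 ≥ cost 73, so it is built.
Household 1: others sum to 56; max(0, 73 - 56) = 17.
Household 2: others sum to 75; max(0, 73 - 75) = 0.
Household 3: others sum to 60; max(0, 73 - 60) = 13.
Household 4: others sum to 58; max(0, 73 - 58) = 15.
Total collected = 17 + 0 + 13 + 15 = 45.

45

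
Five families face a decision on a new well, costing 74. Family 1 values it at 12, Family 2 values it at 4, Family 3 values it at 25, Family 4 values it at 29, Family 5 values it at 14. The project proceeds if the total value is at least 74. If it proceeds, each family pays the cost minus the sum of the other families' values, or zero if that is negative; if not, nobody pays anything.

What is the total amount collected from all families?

Total value 84 ≥ cost 74, so it is built.
Family 1: others sum to 72; max(0, 74 - 72) = 2.
Family 2: others sum to 80; max(0, 74 - 80) = 0.
Family 3: others sum to 59; max(0, 74 - 59) = 15.
Family 4: others sum to 55; max(0, 74 - 55) = 19.
Family 5: others sum to 70; max(0, 74 - 70) = 4.
Total collected = 2 + 0 + 15 + 19 + 4 = 40.

40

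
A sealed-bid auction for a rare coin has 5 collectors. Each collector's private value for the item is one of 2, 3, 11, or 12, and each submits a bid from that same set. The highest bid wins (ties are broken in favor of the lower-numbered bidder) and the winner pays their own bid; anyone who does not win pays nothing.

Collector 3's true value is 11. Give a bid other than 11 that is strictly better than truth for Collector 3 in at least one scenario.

3

Suppose Collector 1 bids 2, Collector 2 bids 2, Collector 4 bids 2 and Collector 5 bids 2.
Bid 11: wins, pays 11, utility 11 - 11 = 0.
Bid 3: wins, pays 3, utility 11 - 3 = 8.
So bidding 3 beats truth here (8 > 0).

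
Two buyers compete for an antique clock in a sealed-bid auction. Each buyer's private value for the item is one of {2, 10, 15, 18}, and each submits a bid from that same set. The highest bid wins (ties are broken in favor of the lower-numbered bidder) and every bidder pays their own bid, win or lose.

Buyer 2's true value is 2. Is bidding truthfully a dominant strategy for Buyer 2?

Check each profile of the others' bids and compare truth against every alternative bid.
Others bid (10): truth gives -2, best alternative gives -10.
Others bid (15): truth gives -2, best alternative gives -10.
Others bid (18): truth gives -2, best alternative gives -10.
Others bid (2): truth gives -2, best alternative gives -8.
In every case the truthful bid is at least as good as any alternative, so it is a dominant strategy.

Yes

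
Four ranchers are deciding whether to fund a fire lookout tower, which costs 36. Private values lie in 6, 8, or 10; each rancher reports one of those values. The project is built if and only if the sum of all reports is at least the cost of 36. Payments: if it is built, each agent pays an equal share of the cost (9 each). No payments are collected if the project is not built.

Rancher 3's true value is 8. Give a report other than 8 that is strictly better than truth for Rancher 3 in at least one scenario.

Suppose Rancher 1 reports 8, Rancher 2 reports 10 and Rancher 4 reports 10.
Report 8: project built, pays 9, utility 8 - 9 = -1.
Report 6: project not built, utility 0.
So reporting 6 beats truth here (0 > -1).

6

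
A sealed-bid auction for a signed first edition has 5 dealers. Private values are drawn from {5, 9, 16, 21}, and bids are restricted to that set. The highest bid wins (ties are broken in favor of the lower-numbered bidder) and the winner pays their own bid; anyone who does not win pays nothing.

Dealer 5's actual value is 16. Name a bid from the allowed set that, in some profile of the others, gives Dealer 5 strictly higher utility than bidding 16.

9

Suppose Dealer 1 bids 5, Dealer 2 bids 5, Dealer 3 bids 5 and Dealer 4 bids 5.
Bid 16: wins, pays 16, utility 16 - 16 = 0.
Bid 9: wins, pays 9, utility 16 - 9 = 7.
So bidding 9 beats truth here (7 > 0).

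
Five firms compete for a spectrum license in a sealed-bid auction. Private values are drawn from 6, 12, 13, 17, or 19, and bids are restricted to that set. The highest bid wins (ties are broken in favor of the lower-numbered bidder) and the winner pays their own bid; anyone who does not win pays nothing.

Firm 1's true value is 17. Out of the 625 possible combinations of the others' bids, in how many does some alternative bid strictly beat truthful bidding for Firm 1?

Others bid (6, 6, 6, 6): truth gives 0; bid 6 gives 11 > 0. Violating.
Others bid (6, 6, 6, 12): truth gives 0; bid 12 gives 5 > 0. Violating.
Others bid (6, 6, 6, 13): truth gives 0; bid 13 gives 4 > 0. Violating.
Others bid (6, 6, 12, 6): truth gives 0; bid 12 gives 5 > 0. Violating.
Others bid (6, 6, 6, 17): truth gives 0; no alternative beats it.
Others bid (6, 6, 6, 19): truth gives 0; no alternative beats it.
(Checking all 625 profiles: 81 have a profitable deviation, 544 do not.)

81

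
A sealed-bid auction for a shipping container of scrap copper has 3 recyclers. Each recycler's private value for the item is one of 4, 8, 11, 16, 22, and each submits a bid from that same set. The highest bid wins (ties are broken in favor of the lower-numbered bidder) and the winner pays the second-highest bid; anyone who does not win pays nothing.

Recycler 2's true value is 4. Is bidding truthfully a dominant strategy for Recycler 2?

Check each profile of the others' bids and compare truth against every alternative bid.
Others bid (4, 8): truth gives 0, best alternative gives -4.
Others bid (4, 4): truth gives 0, best alternative gives 0.
Others bid (4, 11): truth gives 0, best alternative gives 0.
Others bid (4, 16): truth gives 0, best alternative gives 0.
Others bid (4, 22): truth gives 0, best alternative gives 0.
Others bid (8, 4): truth gives 0, best alternative gives 0.
(Remaining 19 profiles checked similarly; truth is weakly best in each.)
In every case the truthful bid is at least as good as any alternative, so it is a dominant strategy.

Yes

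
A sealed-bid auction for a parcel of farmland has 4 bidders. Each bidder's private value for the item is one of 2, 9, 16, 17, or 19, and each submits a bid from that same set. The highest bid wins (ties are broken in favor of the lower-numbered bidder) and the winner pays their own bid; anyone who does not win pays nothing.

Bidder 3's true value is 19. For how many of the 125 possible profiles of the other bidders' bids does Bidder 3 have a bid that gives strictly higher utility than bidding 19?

Others bid (2, 2, 2): truth gives 0; bid 9 gives 10 > 0. Violating.
Others bid (2, 2, 9): truth gives 0; bid 9 gives 10 > 0. Violating.
Others bid (2, 2, 16): truth gives 0; bid 16 gives 3 > 0. Violating.
Others bid (2, 2, 17): truth gives 0; bid 17 gives 2 > 0. Violating.
Others bid (2, 2, 19): truth gives 0; no alternative beats it.
Others bid (2, 9, 19): truth gives 0; no alternative beats it.
(Checking all 125 profiles: 36 have a profitable deviation, 89 do not.)

36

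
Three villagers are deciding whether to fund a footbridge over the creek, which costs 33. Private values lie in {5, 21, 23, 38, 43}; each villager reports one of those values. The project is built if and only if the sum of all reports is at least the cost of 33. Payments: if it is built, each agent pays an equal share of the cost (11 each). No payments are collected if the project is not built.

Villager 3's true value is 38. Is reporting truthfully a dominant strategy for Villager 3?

Check each profile of the others' reports and compare truth against every alternative report.
Others report (5, 5): truth gives 27, best alternative gives 27.
Others report (5, 21): truth gives 27, best alternative gives 27.
Others report (5, 23): truth gives 27, best alternative gives 27.
Others report (5, 38): truth gives 27, best alternative gives 27.
Others report (5, 43): truth gives 27, best alternative gives 27.
Others report (21, 5): truth gives 27, best alternative gives 27.
(Remaining 19 profiles checked similarly; truth is weakly best in each.)
In every case the truthful report is at least as good as any alternative, so it is a dominant strategy.

Yes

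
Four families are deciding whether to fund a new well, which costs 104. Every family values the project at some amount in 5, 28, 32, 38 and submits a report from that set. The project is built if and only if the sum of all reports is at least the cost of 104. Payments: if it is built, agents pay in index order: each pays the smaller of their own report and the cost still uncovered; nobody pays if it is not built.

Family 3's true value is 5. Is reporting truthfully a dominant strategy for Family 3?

Check each profile of the others' reports and compare truth against every alternative report.
Others report (5, 38, 38): truth gives 0, best alternative gives -23.
Others report (28, 28, 28): truth gives 0, best alternative gives -23.
Others report (28, 28, 32): truth gives 0, best alternative gives -23.
Others report (28, 28, 38): truth gives 0, best alternative gives -23.
Others report (28, 32, 28): truth gives 0, best alternative gives -23.
Others report (28, 32, 32): truth gives 0, best alternative gives -23.
(Remaining 58 profiles checked similarly; truth is weakly best in each.)
In every case the truthful report is at least as good as any alternative, so it is a dominant strategy.

Yes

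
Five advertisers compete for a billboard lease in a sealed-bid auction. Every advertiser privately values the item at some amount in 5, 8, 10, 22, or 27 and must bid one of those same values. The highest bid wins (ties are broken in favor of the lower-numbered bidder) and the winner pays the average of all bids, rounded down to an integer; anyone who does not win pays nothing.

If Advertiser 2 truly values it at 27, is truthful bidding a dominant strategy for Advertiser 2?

Consider the case where Advertiser 1 bids 5, Advertiser 3 bids 5, Advertiser 4 bids 5 and Advertiser 5 bids 5.
Truthful bid 27: wins, pays 9, utility 27 - 9 = 18.
Bid 8 instead: wins, pays 5, utility 27 - 5 = 22.
Since 22 > 18, bidding 8 is strictly better here, so truthful bidding is not dominant.

No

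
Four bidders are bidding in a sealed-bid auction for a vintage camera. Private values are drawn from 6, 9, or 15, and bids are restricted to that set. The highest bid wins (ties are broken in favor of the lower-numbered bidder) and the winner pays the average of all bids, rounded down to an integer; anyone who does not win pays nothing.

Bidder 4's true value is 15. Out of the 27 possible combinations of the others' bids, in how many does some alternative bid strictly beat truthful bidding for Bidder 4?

Others bid (6, 6, 6): truth gives 7; bid 9 gives 9 > 7. Violating.
Others bid (6, 6, 9): truth gives 6; no alternative beats it.
Others bid (6, 6, 15): truth gives 0; no alternative beats it.
(Checking all 27 profiles: 1 has a profitable deviation, 26 do not.)

1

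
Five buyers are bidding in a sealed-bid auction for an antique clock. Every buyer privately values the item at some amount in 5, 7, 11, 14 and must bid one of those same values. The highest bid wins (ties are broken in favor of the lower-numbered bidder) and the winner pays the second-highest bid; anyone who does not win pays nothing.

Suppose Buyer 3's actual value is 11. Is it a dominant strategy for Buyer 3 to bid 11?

Check each profile of the others' bids and compare truth against every alternative bid.
Others bid (5, 5, 5, 5): truth gives 6, best alternative gives 6.
Others bid (5, 5, 5, 7): truth gives 4, best alternative gives 4.
Others bid (5, 5, 7, 5): truth gives 4, best alternative gives 4.
Others bid (5, 5, 7, 7): truth gives 4, best alternative gives 4.
Others bid (5, 7, 5, 5): truth gives 4, best alternative gives 4.
Others bid (5, 7, 5, 7): truth gives 4, best alternative gives 4.
(Remaining 250 profiles checked similarly; truth is weakly best in each.)
In every case the truthful bid is at least as good as any alternative, so it is a dominant strategy.

Yes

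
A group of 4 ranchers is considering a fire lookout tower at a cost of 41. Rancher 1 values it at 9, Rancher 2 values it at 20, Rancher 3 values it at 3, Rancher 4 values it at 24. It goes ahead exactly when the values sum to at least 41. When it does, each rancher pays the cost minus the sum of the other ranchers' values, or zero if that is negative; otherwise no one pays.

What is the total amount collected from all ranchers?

Total value 56 ≥ cost 41, so it is built.
Rancher 1: others sum to 47; max(0, 41 - 47) = 0.
Rancher 2: others sum to 36; max(0, 41 - 36) = 5.
Rancher 3: others sum to 53; max(0, 41 - 53) = 0.
Rancher 4: others sum to 32; max(0, 41 - 32) = 9.
Total collected = 0 + 5 + 0 + 9 = 14.

14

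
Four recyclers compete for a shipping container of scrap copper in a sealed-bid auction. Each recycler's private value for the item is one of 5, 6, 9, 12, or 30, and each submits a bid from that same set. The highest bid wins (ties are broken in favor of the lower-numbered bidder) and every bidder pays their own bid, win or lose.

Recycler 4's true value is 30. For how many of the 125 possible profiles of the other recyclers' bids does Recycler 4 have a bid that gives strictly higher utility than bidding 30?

88

Others bid (5, 5, 5): truth gives 0; bid 6 gives 24 > 0. Violating.
Others bid (5, 5, 6): truth gives 0; bid 9 gives 21 > 0. Violating.
Others bid (5, 5, 9): truth gives 0; bid 12 gives 18 > 0. Violating.
Others bid (5, 5, 30): truth gives -30; bid 5 gives -5 > -30. Violating.
Others bid (5, 5, 12): truth gives 0; no alternative beats it.
Others bid (5, 6, 12): truth gives 0; no alternative beats it.
(Checking all 125 profiles: 88 have a profitable deviation, 37 do not.)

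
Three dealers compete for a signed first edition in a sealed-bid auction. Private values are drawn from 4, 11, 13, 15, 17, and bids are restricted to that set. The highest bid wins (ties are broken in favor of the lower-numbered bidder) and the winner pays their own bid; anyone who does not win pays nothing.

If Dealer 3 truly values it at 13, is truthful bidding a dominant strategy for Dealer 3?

No

Consider the case where Dealer 1 bids 4 and Dealer 2 bids 4.
Truthful bid 13: wins, pays 13, utility 13 - 13 = 0.
Bid 11 instead: wins, pays 11, utility 13 - 11 = 2.
Since 2 > 0, bidding 11 is strictly better here, so truthful bidding is not dominant.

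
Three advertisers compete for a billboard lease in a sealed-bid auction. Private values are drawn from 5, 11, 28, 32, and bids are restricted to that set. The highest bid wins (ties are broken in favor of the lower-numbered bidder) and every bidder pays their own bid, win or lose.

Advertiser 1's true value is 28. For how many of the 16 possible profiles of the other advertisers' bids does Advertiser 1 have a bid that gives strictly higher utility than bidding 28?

Others bid (5, 5): truth gives 0; bid 5 gives 23 > 0. Violating.
Others bid (5, 11): truth gives 0; bid 11 gives 17 > 0. Violating.
Others bid (5, 32): truth gives -28; bid 32 gives -4 > -28. Violating.
Others bid (11, 5): truth gives 0; bid 11 gives 17 > 0. Violating.
Others bid (5, 28): truth gives 0; no alternative beats it.
Others bid (11, 28): truth gives 0; no alternative beats it.
(Checking all 16 profiles: 11 have a profitable deviation, 5 do not.)

11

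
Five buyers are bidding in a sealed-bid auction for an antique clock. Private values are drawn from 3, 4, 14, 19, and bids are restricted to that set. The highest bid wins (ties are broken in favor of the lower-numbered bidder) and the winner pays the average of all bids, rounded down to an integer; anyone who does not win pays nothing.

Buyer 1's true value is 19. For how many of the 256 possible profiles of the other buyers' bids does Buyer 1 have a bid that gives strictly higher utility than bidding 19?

Others bid (3, 3, 3, 3): truth gives 13; bid 3 gives 16 > 13. Violating.
Others bid (3, 3, 3, 4): truth gives 13; bid 4 gives 16 > 13. Violating.
Others bid (3, 3, 3, 14): truth gives 11; bid 14 gives 12 > 11. Violating.
Others bid (3, 3, 4, 3): truth gives 13; bid 4 gives 16 > 13. Violating.
Others bid (3, 3, 3, 19): truth gives 10; no alternative beats it.
Others bid (3, 3, 4, 19): truth gives 10; no alternative beats it.
(Checking all 256 profiles: 81 have a profitable deviation, 175 do not.)

81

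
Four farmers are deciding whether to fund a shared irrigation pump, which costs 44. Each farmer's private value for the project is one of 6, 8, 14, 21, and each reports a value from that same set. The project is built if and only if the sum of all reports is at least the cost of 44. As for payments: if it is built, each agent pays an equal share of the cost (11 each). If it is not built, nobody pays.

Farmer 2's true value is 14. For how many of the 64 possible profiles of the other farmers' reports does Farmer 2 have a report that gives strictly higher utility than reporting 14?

10

Others report (6, 6, 14): truth gives 0; report 21 gives 3 > 0. Violating.
Others report (6, 8, 14): truth gives 0; report 21 gives 3 > 0. Violating.
Others report (6, 14, 6): truth gives 0; report 21 gives 3 > 0. Violating.
Others report (6, 14, 8): truth gives 0; report 21 gives 3 > 0. Violating.
Others report (6, 6, 6): truth gives 0; no alternative beats it.
Others report (6, 6, 8): truth gives 0; no alternative beats it.
(Checking all 64 profiles: 10 have a profitable deviation, 54 do not.)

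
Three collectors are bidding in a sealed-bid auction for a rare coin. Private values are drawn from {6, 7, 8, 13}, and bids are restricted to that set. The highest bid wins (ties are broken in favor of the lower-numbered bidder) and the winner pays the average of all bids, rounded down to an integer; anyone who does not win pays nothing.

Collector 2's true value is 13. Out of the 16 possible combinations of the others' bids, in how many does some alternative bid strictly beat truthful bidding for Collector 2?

Others bid (6, 6): truth gives 5; bid 7 gives 7 > 5. Violating.
Others bid (6, 7): truth gives 5; bid 7 gives 7 > 5. Violating.
Others bid (6, 8): truth gives 4; bid 8 gives 6 > 4. Violating.
Others bid (7, 6): truth gives 5; bid 8 gives 6 > 5. Violating.
Others bid (6, 13): truth gives 3; no alternative beats it.
Others bid (7, 13): truth gives 2; no alternative beats it.
(Checking all 16 profiles: 6 have a profitable deviation, 10 do not.)

6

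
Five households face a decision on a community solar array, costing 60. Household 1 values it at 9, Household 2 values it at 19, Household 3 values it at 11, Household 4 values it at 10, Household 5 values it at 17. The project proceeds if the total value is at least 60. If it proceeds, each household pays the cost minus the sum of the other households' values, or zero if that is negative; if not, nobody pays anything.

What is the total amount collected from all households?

36

Total value 66 ≥ cost 60, so it is built.
Household 1: others sum to 57; max(0, 60 - 57) = 3.
Household 2: others sum to 47; max(0, 60 - 47) = 13.
Household 3: others sum to 55; max(0, 60 - 55) = 5.
Household 4: others sum to 56; max(0, 60 - 56) = 4.
Household 5: others sum to 49; max(0, 60 - 49) = 11.
Total collected = 3 + 13 + 5 + 4 + 11 = 36.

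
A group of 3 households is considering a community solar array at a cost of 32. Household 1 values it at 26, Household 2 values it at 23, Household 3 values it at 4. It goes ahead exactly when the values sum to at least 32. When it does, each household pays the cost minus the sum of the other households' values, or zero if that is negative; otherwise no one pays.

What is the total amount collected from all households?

7

Total value 53 ≥ cost 32, so it is built.
Household 1: others sum to 27; max(0, 32 - 27) = 5.
Household 2: others sum to 30; max(0, 32 - 30) = 2.
Household 3: others sum to 49; max(0, 32 - 49) = 0.
Total collected = 5 + 2 + 0 = 7.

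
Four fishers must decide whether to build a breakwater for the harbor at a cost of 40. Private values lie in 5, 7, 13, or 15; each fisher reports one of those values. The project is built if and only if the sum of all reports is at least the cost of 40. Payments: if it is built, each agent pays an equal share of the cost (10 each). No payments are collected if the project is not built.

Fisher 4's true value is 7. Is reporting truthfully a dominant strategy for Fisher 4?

No

Consider the case where Fisher 1 reports 5, Fisher 2 reports 13 and Fisher 3 reports 15.
Truthful report 7: project built, pays 10, utility 7 - 10 = -3.
Report 5 instead: project not built, utility 0.
Since 0 > -3, reporting 5 is strictly better here, so truthful reporting is not dominant.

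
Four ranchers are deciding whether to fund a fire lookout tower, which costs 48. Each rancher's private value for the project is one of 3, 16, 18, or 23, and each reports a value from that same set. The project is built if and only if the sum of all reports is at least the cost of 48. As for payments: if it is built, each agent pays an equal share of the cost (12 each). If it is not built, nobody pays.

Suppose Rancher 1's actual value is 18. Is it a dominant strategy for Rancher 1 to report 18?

Consider the case where Rancher 2 reports 3, Rancher 3 reports 3 and Rancher 4 reports 23.
Truthful report 18: project not built, utility 0.
Report 23 instead: project built, pays 12, utility 18 - 12 = 6.
Since 6 > 0, reporting 23 is strictly better here, so truthful reporting is not dominant.

No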